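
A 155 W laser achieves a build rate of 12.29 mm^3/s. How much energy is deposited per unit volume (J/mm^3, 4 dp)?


SE = 155 / 12.29 = 12.6119 J/mm^3


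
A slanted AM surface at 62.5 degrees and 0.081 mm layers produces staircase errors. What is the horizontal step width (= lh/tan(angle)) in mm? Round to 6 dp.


step = 0.081 / tan(62.5) = 0.042166 mm


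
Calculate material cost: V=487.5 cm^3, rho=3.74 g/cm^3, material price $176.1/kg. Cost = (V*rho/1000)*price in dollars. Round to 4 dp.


Mass = 487.5*3.74/1000 = 1.82325 kg
Cost = 1.82325 * 176.1 = 321.0743 $


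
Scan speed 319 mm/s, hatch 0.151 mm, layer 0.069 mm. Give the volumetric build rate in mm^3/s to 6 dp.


Rate = 319 * 0.151 * 0.069 = 3.323661 mm^3/s


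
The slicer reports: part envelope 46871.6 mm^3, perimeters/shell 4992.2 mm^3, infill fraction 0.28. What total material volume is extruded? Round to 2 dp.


V_infill = (46871.6 - 4992.2) * 0.28 = 11726.23
V_total = 4992.2 + 11726.23 = 16718.43 mm^3


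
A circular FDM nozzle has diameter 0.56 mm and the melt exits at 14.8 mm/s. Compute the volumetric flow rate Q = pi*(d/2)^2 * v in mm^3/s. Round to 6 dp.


A = pi*(0.56/2)^2 = 0.24630086 mm^2
Q = 0.24630086 * 14.8 = 3.645253 mm^3/s


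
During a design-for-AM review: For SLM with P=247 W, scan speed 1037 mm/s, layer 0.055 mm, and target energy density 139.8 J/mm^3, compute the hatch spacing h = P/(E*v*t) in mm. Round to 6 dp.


h = 247 / (139.8*1037*0.055) = 0.030978 mm


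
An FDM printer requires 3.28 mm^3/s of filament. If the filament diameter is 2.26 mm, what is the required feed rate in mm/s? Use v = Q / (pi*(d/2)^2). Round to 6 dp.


A = pi*(2.26/2)^2 = 4.0115
v = 3.28 / 4.0115 = 0.817649 mm/s


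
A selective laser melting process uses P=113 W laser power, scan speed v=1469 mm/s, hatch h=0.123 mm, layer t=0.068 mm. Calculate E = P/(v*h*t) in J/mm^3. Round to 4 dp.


E = 113 / (1469*0.123*0.068) = 9.1969 J/mm^3


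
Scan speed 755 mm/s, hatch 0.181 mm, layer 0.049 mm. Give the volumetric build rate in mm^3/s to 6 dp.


Rate = 755 * 0.181 * 0.049 = 6.696095 mm^3/s


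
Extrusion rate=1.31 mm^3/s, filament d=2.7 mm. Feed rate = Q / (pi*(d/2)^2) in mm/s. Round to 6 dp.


A = pi*(2.7/2)^2 = 5.725553
v = 1.31 / 5.725553 = 0.228799 mm/s


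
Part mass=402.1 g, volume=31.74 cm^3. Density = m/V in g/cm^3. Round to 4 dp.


rho = 402.1 / 31.74 = 12.6686 g/cm^3


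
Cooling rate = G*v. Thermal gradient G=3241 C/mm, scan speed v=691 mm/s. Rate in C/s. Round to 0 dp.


CR = 3241 * 691 = 2239531 C/s


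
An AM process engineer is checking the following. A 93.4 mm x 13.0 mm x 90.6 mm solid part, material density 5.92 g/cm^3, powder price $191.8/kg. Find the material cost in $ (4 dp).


V = 93.4 * 13.0 * 90.6 = 110006.52 mm^3 = 110.00652 cm^3
Mass = 110.00652 * 5.92 / 1000 = 0.6512386 kg
Cost = 0.6512386 * 191.8 = 124.9076 $


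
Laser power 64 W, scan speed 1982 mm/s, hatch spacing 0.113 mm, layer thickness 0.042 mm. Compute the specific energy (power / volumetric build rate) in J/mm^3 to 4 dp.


Build rate = 1982 * 0.113 * 0.042 = 9.406572 mm^3/s
SE = 64 / 9.406572 = 6.8038 J/mm^3


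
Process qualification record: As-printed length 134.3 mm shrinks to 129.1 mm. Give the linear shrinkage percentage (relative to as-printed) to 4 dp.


Shrinkage = ((134.3-129.1)/134.3)*100 = 3.8719 %


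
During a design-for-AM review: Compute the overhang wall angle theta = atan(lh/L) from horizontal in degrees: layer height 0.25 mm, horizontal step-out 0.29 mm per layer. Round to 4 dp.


angle = atan(0.25/0.29) = 40.7636 degrees


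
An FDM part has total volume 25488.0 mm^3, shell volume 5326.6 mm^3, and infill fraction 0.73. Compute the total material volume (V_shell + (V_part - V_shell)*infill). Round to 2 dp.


V_infill = (25488.0 - 5326.6) * 0.73 = 14717.82
V_total = 5326.6 + 14717.82 = 20044.42 mm^3


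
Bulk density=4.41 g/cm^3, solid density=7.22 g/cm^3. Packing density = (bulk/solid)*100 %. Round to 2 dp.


Packing = (4.41/7.22)*100 = 61.08 %


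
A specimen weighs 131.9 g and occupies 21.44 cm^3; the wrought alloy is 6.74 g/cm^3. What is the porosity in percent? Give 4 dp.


rho_part = 131.9 / 21.44 = 6.15205224 g/cm^3
Porosity = (1 - 6.15205224/6.74)*100 = 8.7233 %


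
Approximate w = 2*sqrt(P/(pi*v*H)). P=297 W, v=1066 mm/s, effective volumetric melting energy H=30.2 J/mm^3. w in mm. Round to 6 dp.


w = 2*sqrt(297/(pi*1066*30.2)) = 0.108381 mm


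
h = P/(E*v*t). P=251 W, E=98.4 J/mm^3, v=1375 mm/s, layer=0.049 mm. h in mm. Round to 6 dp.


h = 251 / (98.4*1375*0.049) = 0.03786 mm


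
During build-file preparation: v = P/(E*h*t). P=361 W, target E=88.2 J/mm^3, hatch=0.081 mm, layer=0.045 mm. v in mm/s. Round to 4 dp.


v = 361 / (88.2*0.081*0.045) = 1122.9 mm/s


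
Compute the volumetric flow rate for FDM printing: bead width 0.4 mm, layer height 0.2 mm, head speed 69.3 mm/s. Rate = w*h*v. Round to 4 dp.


Rate = 0.4 * 0.2 * 69.3 = 5.544 mm^3/s


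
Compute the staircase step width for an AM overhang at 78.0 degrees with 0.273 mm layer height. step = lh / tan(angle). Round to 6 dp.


step = 0.273 / tan(78.0) = 0.058028 mm


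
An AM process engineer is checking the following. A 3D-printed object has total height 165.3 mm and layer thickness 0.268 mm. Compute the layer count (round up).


Layers = ceil(165.3/0.268) = 617


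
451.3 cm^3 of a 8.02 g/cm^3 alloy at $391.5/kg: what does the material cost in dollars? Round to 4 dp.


Mass = 451.3*8.02/1000 = 3.619426 kg
Cost = 3.619426 * 391.5 = 1417.0053 $


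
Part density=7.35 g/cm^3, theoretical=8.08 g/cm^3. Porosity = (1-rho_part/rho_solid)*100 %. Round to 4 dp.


Porosity = (1-7.35/8.08)*100 = 9.0347 %


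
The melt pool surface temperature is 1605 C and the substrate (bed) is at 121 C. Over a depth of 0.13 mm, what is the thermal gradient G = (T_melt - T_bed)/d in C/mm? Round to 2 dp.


G = (1605-121)/0.13 = 11415.38 C/mm


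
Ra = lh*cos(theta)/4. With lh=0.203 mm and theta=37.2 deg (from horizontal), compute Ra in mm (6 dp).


Ra = 0.203 * cos(37.2) / 4 = 0.040424 mm


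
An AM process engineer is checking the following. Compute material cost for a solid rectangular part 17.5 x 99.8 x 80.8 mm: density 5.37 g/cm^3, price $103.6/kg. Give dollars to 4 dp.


V = 17.5 * 99.8 * 80.8 = 141117.2 mm^3 = 141.1172 cm^3
Mass = 141.1172 * 5.37 / 1000 = 0.75779936 kg
Cost = 0.75779936 * 103.6 = 78.508 $


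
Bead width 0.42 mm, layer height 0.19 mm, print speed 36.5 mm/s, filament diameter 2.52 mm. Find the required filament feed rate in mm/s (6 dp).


Q = 0.42 * 0.19 * 36.5 = 2.9127 mm^3/s
A_fil = pi*(2.52/2)^2 = 4.9875925 mm^2
v_feed = 2.9127 / 4.9875925 = 0.583989 mm/s


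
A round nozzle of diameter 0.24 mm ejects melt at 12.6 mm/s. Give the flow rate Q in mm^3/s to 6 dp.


A = pi*(0.24/2)^2 = 0.04523893 mm^2
Q = 0.04523893 * 12.6 = 0.570011 mm^3/s


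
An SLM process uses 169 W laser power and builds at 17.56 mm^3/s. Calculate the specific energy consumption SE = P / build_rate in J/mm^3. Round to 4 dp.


SE = 169 / 17.56 = 9.6241 J/mm^3


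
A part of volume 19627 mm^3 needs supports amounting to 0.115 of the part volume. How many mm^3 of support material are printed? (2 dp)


V_support = 19627 * 0.115 = 2257.11 mm^3


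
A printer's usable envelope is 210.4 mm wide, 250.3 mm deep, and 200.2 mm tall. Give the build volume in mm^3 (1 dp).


V = 210.4 * 250.3 * 200.2 = 10543156.6 mm^3


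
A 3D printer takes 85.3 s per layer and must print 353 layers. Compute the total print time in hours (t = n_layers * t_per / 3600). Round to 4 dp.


t = 353 * 85.3 / 3600 = 8.3641 hrs


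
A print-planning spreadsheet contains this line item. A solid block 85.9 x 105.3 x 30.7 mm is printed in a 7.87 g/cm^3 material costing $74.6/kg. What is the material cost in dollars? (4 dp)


V = 85.9 * 105.3 * 30.7 = 277689.789 mm^3 = 277.689789 cm^3
Mass = 277.689789 * 7.87 / 1000 = 2.18541864 kg
Cost = 2.18541864 * 74.6 = 163.0322 $


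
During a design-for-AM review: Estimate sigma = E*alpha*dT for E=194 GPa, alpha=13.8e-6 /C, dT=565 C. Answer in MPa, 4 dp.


sigma = 194*1000 * 13.8e-6 * 565 = 1512.618 MPa


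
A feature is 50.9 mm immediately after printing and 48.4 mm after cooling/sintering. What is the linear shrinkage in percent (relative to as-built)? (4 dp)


Shrinkage = ((50.9-48.4)/50.9)*100 = 4.9116 %


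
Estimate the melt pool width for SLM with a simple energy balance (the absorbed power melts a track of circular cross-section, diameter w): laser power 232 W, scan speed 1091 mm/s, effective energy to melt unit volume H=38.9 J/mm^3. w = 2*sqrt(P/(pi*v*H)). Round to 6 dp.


w = 2*sqrt(232/(pi*1091*38.9)) = 0.083428 mm


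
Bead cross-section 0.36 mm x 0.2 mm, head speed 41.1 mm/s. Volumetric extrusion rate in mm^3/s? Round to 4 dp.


Rate = 0.36 * 0.2 * 41.1 = 2.9592 mm^3/s


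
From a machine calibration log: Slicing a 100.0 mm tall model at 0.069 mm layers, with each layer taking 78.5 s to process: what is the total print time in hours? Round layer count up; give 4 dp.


Layers = ceil(100.0/0.069) = 1450
t = 1450 * 78.5 / 3600 = 31.6181 hrs


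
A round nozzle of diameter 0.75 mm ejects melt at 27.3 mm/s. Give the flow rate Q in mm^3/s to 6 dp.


A = pi*(0.75/2)^2 = 0.44178647 mm^2
Q = 0.44178647 * 27.3 = 12.060771 mm^3/s


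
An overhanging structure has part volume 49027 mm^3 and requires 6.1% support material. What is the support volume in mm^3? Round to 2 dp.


V_support = 49027 * 0.061 = 2990.65 mm^3


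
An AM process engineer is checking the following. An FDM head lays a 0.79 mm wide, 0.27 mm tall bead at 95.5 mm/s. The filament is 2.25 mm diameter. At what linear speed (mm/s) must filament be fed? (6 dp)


Q = 0.79 * 0.27 * 95.5 = 20.37015 mm^3/s
A_fil = pi*(2.25/2)^2 = 3.9760782 mm^2
v_feed = 20.37015 / 3.9760782 = 5.123176 mm/s


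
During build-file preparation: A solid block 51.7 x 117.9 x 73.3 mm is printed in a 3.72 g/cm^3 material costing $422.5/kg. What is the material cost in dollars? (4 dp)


V = 51.7 * 117.9 * 73.3 = 446795.019 mm^3 = 446.795019 cm^3
Mass = 446.795019 * 3.72 / 1000 = 1.66207747 kg
Cost = 1.66207747 * 422.5 = 702.2277 $


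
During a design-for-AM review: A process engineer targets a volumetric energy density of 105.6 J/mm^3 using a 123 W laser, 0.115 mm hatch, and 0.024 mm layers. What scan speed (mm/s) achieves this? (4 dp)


v = 123 / (105.6*0.115*0.024) = 422.0191 mm/s


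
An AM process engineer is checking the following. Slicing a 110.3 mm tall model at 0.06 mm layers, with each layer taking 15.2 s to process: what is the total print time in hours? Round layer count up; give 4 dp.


Layers = ceil(110.3/0.06) = 1839
t = 1839 * 15.2 / 3600 = 7.7647 hrs


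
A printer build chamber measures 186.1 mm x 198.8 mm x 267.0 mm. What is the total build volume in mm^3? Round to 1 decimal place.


V = 186.1 * 198.8 * 267.0 = 9878113.6 mm^3


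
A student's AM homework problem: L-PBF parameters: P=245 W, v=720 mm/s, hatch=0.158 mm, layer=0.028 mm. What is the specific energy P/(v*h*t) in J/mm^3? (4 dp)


Build rate = 720 * 0.158 * 0.028 = 3.18528 mm^3/s
SE = 245 / 3.18528 = 76.9163 J/mm^3


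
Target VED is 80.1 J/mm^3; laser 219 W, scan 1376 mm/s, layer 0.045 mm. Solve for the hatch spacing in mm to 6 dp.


h = 219 / (80.1*1376*0.045) = 0.044155 mm


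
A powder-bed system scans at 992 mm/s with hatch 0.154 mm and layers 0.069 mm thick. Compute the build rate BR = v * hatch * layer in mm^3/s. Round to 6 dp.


Rate = 992 * 0.154 * 0.069 = 10.540992 mm^3/s


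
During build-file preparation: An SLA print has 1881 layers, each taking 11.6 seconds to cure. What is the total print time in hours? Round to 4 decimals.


t = 1881 * 11.6 / 3600 = 6.061 hrs


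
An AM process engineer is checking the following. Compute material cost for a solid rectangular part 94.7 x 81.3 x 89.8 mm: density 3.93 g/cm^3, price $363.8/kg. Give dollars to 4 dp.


V = 94.7 * 81.3 * 89.8 = 691380.078 mm^3 = 691.380078 cm^3
Mass = 691.380078 * 3.93 / 1000 = 2.71712371 kg
Cost = 2.71712371 * 363.8 = 988.4896 $


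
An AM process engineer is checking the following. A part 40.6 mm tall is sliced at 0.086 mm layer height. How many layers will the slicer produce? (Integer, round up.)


Layers = ceil(40.6/0.086) = 473


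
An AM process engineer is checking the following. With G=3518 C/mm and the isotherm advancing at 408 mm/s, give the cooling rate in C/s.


CR = 3518 * 408 = 1435344 C/s


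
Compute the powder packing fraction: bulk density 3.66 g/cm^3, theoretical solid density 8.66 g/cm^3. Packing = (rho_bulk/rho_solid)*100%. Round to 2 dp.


Packing = (3.66/8.66)*100 = 42.26 %


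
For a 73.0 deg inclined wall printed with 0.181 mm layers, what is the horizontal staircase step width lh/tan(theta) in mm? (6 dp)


step = 0.181 / tan(73.0) = 0.055337 mm


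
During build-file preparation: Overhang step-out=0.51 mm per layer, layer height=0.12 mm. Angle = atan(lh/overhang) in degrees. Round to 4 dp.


angle = atan(0.12/0.51) = 13.2405 degrees


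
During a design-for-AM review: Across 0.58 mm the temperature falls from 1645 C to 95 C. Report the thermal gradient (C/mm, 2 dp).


G = (1645-95)/0.58 = 2672.41 C/mm


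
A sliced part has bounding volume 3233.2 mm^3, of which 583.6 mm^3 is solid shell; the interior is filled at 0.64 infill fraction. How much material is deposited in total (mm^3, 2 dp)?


V_infill = (3233.2 - 583.6) * 0.64 = 1695.74
V_total = 583.6 + 1695.74 = 2279.34 mm^3


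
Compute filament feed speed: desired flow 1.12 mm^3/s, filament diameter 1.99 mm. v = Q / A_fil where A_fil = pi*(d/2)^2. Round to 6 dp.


A = pi*(1.99/2)^2 = 3.110255
v = 1.12 / 3.110255 = 0.360099 mm/s


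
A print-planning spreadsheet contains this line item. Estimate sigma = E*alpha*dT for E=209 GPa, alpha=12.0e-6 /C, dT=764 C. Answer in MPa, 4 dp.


sigma = 209*1000 * 12.0e-6 * 764 = 1916.112 MPa


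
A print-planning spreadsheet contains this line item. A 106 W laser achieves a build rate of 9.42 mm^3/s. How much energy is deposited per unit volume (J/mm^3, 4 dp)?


SE = 106 / 9.42 = 11.2527 J/mm^3


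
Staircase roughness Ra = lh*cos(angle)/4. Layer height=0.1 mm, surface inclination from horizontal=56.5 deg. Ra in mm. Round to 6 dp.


Ra = 0.1 * cos(56.5) / 4 = 0.013798 mm


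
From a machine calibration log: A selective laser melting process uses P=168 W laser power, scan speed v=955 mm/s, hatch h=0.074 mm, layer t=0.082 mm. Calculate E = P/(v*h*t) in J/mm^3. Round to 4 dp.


E = 168 / (955*0.074*0.082) = 28.9908 J/mm^3


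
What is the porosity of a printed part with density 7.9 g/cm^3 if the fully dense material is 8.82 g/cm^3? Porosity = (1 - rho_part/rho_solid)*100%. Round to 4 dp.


Porosity = (1-7.9/8.82)*100 = 10.4308 %


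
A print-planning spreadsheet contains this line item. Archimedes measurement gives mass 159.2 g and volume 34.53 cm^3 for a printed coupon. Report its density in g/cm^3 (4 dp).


rho = 159.2 / 34.53 = 4.6105 g/cm^3


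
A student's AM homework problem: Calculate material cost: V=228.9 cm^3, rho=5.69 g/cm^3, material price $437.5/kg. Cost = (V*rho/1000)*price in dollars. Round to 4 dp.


Mass = 228.9*5.69/1000 = 1.302441 kg
Cost = 1.302441 * 437.5 = 569.8179 $


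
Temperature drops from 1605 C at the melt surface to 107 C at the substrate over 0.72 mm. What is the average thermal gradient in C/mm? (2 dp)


G = (1605-107)/0.72 = 2080.56 C/mm


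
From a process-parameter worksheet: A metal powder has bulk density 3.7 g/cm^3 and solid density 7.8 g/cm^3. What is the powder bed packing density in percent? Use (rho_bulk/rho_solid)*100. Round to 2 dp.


Packing = (3.7/7.8)*100 = 47.44 %


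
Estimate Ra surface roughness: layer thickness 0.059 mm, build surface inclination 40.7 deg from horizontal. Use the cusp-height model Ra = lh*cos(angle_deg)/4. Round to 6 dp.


Ra = 0.059 * cos(40.7) / 4 = 0.011182 mm


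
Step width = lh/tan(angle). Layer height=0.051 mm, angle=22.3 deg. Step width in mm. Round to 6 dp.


step = 0.051 / tan(22.3) = 0.124351 mm


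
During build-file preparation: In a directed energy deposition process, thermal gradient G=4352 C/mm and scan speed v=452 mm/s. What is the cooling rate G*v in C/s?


CR = 4352 * 452 = 1967104 C/s


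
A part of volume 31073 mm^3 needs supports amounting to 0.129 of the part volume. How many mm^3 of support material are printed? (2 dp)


V_support = 31073 * 0.129 = 4008.42 mm^3


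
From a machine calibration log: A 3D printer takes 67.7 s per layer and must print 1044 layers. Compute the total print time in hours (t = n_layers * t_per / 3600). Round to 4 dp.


t = 1044 * 67.7 / 3600 = 19.633 hrs


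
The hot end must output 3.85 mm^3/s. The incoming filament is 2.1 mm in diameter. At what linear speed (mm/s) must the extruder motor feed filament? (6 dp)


A = pi*(2.1/2)^2 = 3.463606
v = 3.85 / 3.463606 = 1.111558 mm/s


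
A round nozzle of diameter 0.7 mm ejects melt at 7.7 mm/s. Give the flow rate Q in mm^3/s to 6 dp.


A = pi*(0.7/2)^2 = 0.3848451 mm^2
Q = 0.3848451 * 7.7 = 2.963307 mm^3/s


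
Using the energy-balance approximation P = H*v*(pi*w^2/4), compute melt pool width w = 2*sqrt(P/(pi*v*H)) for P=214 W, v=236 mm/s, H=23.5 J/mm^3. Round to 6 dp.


w = 2*sqrt(214/(pi*236*23.5)) = 0.221652 mm


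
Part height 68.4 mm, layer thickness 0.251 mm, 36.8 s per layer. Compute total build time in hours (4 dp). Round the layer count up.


Layers = ceil(68.4/0.251) = 273
t = 273 * 36.8 / 3600 = 2.7907 hrs


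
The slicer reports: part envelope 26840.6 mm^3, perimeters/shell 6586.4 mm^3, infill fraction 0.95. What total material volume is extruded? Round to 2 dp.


V_infill = (26840.6 - 6586.4) * 0.95 = 19241.49
V_total = 6586.4 + 19241.49 = 25827.89 mm^3


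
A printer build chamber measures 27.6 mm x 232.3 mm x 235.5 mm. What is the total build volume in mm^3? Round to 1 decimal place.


V = 27.6 * 232.3 * 235.5 = 1509903.5 mm^3


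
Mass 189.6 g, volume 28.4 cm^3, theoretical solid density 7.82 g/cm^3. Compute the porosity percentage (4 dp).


rho_part = 189.6 / 28.4 = 6.67605634 g/cm^3
Porosity = (1 - 6.67605634/7.82)*100 = 14.6284 %


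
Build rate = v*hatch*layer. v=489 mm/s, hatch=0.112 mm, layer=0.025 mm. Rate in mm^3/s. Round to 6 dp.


Rate = 489 * 0.112 * 0.025 = 1.3692 mm^3/s


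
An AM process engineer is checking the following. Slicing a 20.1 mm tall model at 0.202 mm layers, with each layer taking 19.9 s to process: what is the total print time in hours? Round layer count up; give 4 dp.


Layers = ceil(20.1/0.202) = 100
t = 100 * 19.9 / 3600 = 0.5528 hrs


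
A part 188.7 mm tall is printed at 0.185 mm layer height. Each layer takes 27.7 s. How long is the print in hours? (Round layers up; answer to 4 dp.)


Layers = ceil(188.7/0.185) = 1020
t = 1020 * 27.7 / 3600 = 7.8483 hrs


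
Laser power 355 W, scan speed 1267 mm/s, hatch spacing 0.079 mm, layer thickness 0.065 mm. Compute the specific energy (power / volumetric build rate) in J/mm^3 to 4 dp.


Build rate = 1267 * 0.079 * 0.065 = 6.506045 mm^3/s
SE = 355 / 6.506045 = 54.5646 J/mm^3


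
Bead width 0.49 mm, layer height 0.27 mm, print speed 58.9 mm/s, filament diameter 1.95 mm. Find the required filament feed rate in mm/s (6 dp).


Q = 0.49 * 0.27 * 58.9 = 7.79247 mm^3/s
A_fil = pi*(1.95/2)^2 = 2.98647652 mm^2
v_feed = 7.79247 / 2.98647652 = 2.609252 mm/s


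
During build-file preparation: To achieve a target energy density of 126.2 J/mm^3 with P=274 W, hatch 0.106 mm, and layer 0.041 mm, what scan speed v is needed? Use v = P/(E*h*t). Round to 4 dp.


v = 274 / (126.2*0.106*0.041) = 499.5759 mm/s


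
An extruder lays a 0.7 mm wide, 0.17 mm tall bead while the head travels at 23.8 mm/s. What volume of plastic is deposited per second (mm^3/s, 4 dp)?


Rate = 0.7 * 0.17 * 23.8 = 2.8322 mm^3/s


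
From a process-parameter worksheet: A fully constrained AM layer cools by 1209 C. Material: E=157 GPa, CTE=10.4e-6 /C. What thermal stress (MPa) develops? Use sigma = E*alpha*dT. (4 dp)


sigma = 157*1000 * 10.4e-6 * 1209 = 1974.0552 MPa


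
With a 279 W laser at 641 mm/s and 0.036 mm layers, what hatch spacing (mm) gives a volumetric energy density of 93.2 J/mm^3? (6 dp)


h = 279 / (93.2*641*0.036) = 0.129726 mm


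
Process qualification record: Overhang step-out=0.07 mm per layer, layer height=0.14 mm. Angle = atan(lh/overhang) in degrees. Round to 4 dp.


angle = atan(0.14/0.07) = 63.4349 degrees


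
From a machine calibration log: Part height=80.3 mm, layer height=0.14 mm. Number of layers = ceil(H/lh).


Layers = ceil(80.3/0.14) = 574


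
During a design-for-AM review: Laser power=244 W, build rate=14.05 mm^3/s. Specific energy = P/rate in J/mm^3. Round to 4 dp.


SE = 244 / 14.05 = 17.3665 J/mm^3


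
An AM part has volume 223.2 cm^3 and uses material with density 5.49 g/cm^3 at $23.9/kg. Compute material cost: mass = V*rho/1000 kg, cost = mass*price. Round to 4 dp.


Mass = 223.2*5.49/1000 = 1.225368 kg
Cost = 1.225368 * 23.9 = 29.2863 $


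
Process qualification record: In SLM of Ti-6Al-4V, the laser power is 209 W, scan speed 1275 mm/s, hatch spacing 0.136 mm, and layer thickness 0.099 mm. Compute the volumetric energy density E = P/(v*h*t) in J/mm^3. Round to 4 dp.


E = 209 / (1275*0.136*0.099) = 12.1748 J/mm^3


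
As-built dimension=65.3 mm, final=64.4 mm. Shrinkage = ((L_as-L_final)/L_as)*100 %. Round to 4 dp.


Shrinkage = ((65.3-64.4)/65.3)*100 = 1.3783 %


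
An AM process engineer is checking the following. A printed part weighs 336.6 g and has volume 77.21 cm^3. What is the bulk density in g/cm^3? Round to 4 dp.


rho = 336.6 / 77.21 = 4.3595 g/cm^3


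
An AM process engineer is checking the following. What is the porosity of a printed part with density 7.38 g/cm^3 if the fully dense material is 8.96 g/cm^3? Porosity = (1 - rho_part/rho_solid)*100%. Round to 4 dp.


Porosity = (1-7.38/8.96)*100 = 17.6339 %


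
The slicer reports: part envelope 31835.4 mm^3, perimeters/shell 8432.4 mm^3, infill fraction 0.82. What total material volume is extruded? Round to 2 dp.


V_infill = (31835.4 - 8432.4) * 0.82 = 19190.46
V_total = 8432.4 + 19190.46 = 27622.86 mm^3


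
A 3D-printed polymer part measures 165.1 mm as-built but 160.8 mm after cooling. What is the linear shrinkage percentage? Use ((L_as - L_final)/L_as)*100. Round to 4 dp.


Shrinkage = ((165.1-160.8)/165.1)*100 = 2.6045 %


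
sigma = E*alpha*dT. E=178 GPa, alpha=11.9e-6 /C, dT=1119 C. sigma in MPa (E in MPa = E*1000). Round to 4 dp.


sigma = 178*1000 * 11.9e-6 * 1119 = 2370.2658 MPa


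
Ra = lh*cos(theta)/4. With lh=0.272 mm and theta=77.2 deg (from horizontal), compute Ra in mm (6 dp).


Ra = 0.272 * cos(77.2) / 4 = 0.015065 mm


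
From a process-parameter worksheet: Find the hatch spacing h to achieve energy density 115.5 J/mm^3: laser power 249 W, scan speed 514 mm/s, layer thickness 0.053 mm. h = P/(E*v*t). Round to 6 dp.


h = 249 / (115.5*514*0.053) = 0.079137 mm


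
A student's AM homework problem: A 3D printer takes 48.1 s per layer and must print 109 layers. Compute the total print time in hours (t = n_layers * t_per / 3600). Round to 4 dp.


t = 109 * 48.1 / 3600 = 1.4564 hrs


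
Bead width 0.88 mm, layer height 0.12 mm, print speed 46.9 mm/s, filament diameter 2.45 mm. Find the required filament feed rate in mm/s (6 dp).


Q = 0.88 * 0.12 * 46.9 = 4.95264 mm^3/s
A_fil = pi*(2.45/2)^2 = 4.71435248 mm^2
v_feed = 4.95264 / 4.71435248 = 1.050545 mm/s


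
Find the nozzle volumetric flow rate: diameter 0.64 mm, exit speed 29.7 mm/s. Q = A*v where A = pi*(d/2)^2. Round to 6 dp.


A = pi*(0.64/2)^2 = 0.32169909 mm^2
Q = 0.32169909 * 29.7 = 9.554463 mm^3/s


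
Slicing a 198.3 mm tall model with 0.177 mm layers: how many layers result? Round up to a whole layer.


Layers = ceil(198.3/0.177) = 1121


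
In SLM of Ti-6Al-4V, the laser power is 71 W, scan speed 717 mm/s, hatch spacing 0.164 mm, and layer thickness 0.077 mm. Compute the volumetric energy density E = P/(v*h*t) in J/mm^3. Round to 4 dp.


E = 71 / (717*0.164*0.077) = 7.8416 J/mm^3


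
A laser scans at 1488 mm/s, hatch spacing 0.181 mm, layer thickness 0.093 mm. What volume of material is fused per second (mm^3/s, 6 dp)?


Rate = 1488 * 0.181 * 0.093 = 25.047504 mm^3/s


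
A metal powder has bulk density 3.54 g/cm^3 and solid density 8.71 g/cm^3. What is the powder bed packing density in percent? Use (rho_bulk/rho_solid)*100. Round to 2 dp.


Packing = (3.54/8.71)*100 = 40.64 %


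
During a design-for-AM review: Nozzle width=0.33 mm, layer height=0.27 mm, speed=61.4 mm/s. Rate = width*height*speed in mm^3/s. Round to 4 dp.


Rate = 0.33 * 0.27 * 61.4 = 5.4707 mm^3/s


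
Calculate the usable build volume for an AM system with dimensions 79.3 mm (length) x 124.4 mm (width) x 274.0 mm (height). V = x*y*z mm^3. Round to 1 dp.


V = 79.3 * 124.4 * 274.0 = 2702988.1 mm^3


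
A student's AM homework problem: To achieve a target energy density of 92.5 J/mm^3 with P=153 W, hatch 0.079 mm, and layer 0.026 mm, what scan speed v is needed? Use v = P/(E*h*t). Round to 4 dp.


v = 153 / (92.5*0.079*0.026) = 805.2843 mm/s


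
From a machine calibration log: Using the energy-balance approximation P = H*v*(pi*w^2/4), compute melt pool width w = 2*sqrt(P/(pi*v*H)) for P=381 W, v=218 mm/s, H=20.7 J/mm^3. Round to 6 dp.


w = 2*sqrt(381/(pi*218*20.7)) = 0.327872 mm


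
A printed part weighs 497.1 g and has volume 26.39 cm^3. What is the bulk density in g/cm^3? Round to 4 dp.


rho = 497.1 / 26.39 = 18.8367 g/cm^3


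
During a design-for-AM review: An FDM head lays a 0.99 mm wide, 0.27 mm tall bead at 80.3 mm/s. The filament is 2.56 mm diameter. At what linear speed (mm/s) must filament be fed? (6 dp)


Q = 0.99 * 0.27 * 80.3 = 21.46419 mm^3/s
A_fil = pi*(2.56/2)^2 = 5.1471854 mm^2
v_feed = 21.46419 / 5.1471854 = 4.170083 mm/s


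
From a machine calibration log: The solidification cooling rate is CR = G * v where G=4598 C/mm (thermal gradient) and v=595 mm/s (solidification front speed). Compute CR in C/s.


CR = 4598 * 595 = 2735810 C/s


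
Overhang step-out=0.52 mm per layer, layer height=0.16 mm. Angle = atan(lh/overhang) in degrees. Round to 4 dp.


angle = atan(0.16/0.52) = 17.1027 degrees


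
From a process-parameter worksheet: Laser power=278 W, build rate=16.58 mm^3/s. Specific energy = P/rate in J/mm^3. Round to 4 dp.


SE = 278 / 16.58 = 16.7672 J/mm^3


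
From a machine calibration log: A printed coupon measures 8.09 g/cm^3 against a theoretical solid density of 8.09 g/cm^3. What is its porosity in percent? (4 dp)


Porosity = (1-8.09/8.09)*100 = 0.0 %


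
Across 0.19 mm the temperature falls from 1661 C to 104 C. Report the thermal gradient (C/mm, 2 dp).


G = (1661-104)/0.19 = 8194.74 C/mm


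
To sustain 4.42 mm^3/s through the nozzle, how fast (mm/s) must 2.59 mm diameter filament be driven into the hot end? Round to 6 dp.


A = pi*(2.59/2)^2 = 5.268529
v = 4.42 / 5.268529 = 0.838944 mm/s


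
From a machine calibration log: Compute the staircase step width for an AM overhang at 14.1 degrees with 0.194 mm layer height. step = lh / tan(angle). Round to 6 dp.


step = 0.194 / tan(14.1) = 0.772346 mm


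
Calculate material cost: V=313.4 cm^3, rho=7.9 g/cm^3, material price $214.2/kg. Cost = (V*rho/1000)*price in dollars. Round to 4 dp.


Mass = 313.4*7.9/1000 = 2.47586 kg
Cost = 2.47586 * 214.2 = 530.3292 $


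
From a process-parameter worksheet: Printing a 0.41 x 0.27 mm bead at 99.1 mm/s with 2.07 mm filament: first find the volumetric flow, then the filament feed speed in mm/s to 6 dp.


Q = 0.41 * 0.27 * 99.1 = 10.97037 mm^3/s
A_fil = pi*(2.07/2)^2 = 3.36535259 mm^2
v_feed = 10.97037 / 3.36535259 = 3.259798 mm/s


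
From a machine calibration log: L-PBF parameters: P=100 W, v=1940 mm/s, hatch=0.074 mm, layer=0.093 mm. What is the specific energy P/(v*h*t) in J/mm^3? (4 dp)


Build rate = 1940 * 0.074 * 0.093 = 13.35108 mm^3/s
SE = 100 / 13.35108 = 7.49 J/mm^3


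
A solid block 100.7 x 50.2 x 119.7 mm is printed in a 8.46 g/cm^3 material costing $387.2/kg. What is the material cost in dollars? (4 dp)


V = 100.7 * 50.2 * 119.7 = 605100.258 mm^3 = 605.100258 cm^3
Mass = 605.100258 * 8.46 / 1000 = 5.11914818 kg
Cost = 5.11914818 * 387.2 = 1982.1342 $


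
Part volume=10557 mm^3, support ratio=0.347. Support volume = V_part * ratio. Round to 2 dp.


V_support = 10557 * 0.347 = 3663.28 mm^3


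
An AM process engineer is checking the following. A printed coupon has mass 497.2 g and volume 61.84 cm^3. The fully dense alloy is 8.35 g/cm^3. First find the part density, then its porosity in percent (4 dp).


rho_part = 497.2 / 61.84 = 8.04010349 g/cm^3
Porosity = (1 - 8.04010349/8.35)*100 = 3.7113 %


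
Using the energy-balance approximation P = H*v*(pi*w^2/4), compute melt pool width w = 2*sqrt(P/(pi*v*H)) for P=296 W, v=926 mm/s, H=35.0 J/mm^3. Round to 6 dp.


w = 2*sqrt(296/(pi*926*35.0)) = 0.107835 mm


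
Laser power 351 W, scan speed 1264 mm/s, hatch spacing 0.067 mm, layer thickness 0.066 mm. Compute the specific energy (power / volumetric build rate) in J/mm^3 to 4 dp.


Build rate = 1264 * 0.067 * 0.066 = 5.589408 mm^3/s
SE = 351 / 5.589408 = 62.7973 J/mm^3


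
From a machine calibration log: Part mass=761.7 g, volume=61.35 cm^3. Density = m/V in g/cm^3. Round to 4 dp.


rho = 761.7 / 61.35 = 12.4156 g/cm^3


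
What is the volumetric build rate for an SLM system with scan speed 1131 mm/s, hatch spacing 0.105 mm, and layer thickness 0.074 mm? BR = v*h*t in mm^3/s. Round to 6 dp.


Rate = 1131 * 0.105 * 0.074 = 8.78787 mm^3/s


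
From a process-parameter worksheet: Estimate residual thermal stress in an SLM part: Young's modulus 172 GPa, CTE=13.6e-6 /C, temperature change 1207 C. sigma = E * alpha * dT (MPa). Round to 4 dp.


sigma = 172*1000 * 13.6e-6 * 1207 = 2823.4144 MPa


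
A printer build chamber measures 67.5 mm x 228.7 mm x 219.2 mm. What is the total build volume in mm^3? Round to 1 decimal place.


V = 67.5 * 228.7 * 219.2 = 3383845.2 mm^3


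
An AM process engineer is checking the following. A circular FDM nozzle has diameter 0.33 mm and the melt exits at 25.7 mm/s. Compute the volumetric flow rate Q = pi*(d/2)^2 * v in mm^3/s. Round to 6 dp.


A = pi*(0.33/2)^2 = 0.08552986 mm^2
Q = 0.08552986 * 25.7 = 2.198117 mm^3/s


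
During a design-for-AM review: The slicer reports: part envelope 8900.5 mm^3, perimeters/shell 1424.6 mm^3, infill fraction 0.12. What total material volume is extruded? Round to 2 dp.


V_infill = (8900.5 - 1424.6) * 0.12 = 897.11
V_total = 1424.6 + 897.11 = 2321.71 mm^3


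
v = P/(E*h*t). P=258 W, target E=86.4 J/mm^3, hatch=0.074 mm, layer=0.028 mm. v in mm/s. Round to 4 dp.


v = 258 / (86.4*0.074*0.028) = 1441.1733 mm/s


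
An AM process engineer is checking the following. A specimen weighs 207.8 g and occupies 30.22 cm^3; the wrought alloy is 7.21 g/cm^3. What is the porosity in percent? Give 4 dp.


rho_part = 207.8 / 30.22 = 6.8762409 g/cm^3
Porosity = (1 - 6.8762409/7.21)*100 = 4.6291 %


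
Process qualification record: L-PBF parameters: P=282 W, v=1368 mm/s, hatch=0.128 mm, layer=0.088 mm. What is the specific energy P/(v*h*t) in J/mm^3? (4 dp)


Build rate = 1368 * 0.128 * 0.088 = 15.409152 mm^3/s
SE = 282 / 15.409152 = 18.3008 J/mm^3


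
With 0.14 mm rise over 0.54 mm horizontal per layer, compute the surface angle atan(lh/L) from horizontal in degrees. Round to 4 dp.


angle = atan(0.14/0.54) = 14.5345 degrees


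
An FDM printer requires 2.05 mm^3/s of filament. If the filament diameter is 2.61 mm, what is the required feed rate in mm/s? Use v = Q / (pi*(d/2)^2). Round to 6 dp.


A = pi*(2.61/2)^2 = 5.350211
v = 2.05 / 5.350211 = 0.383162 mm/s


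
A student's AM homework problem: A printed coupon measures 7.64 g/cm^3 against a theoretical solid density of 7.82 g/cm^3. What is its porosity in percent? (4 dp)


Porosity = (1-7.64/7.82)*100 = 2.3018 %


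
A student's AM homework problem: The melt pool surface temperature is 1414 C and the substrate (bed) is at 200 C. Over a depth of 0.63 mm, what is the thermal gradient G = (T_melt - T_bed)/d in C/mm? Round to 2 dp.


G = (1414-200)/0.63 = 1926.98 C/mm


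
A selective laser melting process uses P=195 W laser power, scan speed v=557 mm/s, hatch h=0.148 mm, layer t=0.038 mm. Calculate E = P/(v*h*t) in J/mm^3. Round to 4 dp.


E = 195 / (557*0.148*0.038) = 62.2492 J/mm^3


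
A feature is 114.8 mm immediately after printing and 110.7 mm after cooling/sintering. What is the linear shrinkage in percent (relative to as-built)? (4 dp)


Shrinkage = ((114.8-110.7)/114.8)*100 = 3.5714 %


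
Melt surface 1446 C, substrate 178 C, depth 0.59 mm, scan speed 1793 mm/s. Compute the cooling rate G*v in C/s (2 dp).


G = (1446-178)/0.59 = 2149.15254237 C/mm
CR = 2149.15254237 * 1793 = 3853430.51 C/s


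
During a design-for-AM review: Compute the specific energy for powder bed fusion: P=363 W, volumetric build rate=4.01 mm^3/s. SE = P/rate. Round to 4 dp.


SE = 363 / 4.01 = 90.5237 J/mm^3


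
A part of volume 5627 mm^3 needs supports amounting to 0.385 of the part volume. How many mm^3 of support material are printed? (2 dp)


V_support = 5627 * 0.385 = 2166.4 mm^3


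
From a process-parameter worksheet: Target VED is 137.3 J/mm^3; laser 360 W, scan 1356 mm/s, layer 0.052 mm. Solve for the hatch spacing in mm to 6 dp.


h = 360 / (137.3*1356*0.052) = 0.037185 mm


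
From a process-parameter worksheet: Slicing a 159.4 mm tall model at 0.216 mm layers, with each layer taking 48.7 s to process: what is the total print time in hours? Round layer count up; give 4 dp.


Layers = ceil(159.4/0.216) = 738
t = 738 * 48.7 / 3600 = 9.9835 hrs


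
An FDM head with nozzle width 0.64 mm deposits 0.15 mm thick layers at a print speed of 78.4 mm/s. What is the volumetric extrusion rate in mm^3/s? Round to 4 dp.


Rate = 0.64 * 0.15 * 78.4 = 7.5264 mm^3/s


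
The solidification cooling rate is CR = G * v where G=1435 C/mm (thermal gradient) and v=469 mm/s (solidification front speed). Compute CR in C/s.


CR = 1435 * 469 = 673015 C/s


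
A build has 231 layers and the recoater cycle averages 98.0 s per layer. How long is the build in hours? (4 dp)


t = 231 * 98.0 / 3600 = 6.2883 hrs


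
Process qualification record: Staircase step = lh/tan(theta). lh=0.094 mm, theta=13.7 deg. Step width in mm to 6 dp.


step = 0.094 / tan(13.7) = 0.385603 mm


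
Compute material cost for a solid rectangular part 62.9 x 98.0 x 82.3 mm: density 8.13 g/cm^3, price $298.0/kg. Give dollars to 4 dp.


V = 62.9 * 98.0 * 82.3 = 507313.66 mm^3 = 507.31366 cm^3
Mass = 507.31366 * 8.13 / 1000 = 4.12446006 kg
Cost = 4.12446006 * 298.0 = 1229.0891 $


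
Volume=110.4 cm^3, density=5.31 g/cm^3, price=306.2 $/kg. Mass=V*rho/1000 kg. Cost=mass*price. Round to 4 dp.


Mass = 110.4*5.31/1000 = 0.586224 kg
Cost = 0.586224 * 306.2 = 179.5018 $


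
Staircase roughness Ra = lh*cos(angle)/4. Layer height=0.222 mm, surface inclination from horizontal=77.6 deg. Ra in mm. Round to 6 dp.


Ra = 0.222 * cos(77.6) / 4 = 0.011918 mm


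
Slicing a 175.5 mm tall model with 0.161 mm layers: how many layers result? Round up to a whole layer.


Layers = ceil(175.5/0.161) = 1091


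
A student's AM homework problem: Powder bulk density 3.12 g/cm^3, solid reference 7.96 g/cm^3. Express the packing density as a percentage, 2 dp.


Packing = (3.12/7.96)*100 = 39.2 %


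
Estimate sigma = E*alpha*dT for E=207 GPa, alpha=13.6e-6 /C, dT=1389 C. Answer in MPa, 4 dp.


sigma = 207*1000 * 13.6e-6 * 1389 = 3910.3128 MPa


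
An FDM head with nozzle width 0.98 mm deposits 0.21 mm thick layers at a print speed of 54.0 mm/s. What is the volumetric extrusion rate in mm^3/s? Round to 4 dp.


Rate = 0.98 * 0.21 * 54.0 = 11.1132 mm^3/s


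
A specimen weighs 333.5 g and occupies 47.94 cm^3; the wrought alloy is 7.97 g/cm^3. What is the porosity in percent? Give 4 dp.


rho_part = 333.5 / 47.94 = 6.95661243 g/cm^3
Porosity = (1 - 6.95661243/7.97)*100 = 12.715 %


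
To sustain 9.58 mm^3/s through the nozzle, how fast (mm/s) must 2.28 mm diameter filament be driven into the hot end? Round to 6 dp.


A = pi*(2.28/2)^2 = 4.082814
v = 9.58 / 4.082814 = 2.346421 mm/s


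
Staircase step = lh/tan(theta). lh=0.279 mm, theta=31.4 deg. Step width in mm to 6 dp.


step = 0.279 / tan(31.4) = 0.457075 mm


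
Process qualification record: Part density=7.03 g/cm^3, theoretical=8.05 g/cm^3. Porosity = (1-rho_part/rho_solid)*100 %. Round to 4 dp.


Porosity = (1-7.03/8.05)*100 = 12.6708 %


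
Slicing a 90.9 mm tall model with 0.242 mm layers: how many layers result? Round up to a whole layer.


Layers = ceil(90.9/0.242) = 376


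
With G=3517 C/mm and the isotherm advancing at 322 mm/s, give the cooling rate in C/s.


CR = 3517 * 322 = 1132474 C/s


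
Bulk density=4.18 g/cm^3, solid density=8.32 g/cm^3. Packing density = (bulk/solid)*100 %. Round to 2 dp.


Packing = (4.18/8.32)*100 = 50.24 %


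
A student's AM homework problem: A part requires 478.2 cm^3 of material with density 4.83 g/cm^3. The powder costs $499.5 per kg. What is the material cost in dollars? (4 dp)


Mass = 478.2*4.83/1000 = 2.309706 kg
Cost = 2.309706 * 499.5 = 1153.6981 $


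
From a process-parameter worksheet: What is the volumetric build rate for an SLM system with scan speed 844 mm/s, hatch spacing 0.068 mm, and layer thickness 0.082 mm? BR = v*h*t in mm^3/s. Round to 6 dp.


Rate = 844 * 0.068 * 0.082 = 4.706144 mm^3/s


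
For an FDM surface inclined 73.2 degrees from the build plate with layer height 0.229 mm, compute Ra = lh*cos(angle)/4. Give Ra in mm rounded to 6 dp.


Ra = 0.229 * cos(73.2) / 4 = 0.016547 mm


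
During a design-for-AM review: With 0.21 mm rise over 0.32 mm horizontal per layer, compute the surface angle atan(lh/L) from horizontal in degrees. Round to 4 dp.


angle = atan(0.21/0.32) = 33.2749 degrees


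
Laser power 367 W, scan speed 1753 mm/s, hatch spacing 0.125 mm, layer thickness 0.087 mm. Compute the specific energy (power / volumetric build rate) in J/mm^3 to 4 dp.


Build rate = 1753 * 0.125 * 0.087 = 19.063875 mm^3/s
SE = 367 / 19.063875 = 19.2511 J/mm^3


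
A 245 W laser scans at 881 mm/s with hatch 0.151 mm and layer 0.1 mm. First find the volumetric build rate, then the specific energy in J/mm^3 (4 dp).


Build rate = 881 * 0.151 * 0.1 = 13.3031 mm^3/s
SE = 245 / 13.3031 = 18.4168 J/mm^3


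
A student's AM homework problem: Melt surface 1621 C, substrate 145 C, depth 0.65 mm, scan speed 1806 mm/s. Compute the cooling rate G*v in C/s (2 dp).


G = (1621-145)/0.65 = 2270.76923077 C/mm
CR = 2270.76923077 * 1806 = 4101009.23 C/s


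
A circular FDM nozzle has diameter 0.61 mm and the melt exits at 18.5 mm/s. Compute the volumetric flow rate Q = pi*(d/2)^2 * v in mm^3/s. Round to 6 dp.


A = pi*(0.61/2)^2 = 0.29224666 mm^2
Q = 0.29224666 * 18.5 = 5.406563 mm^3/s


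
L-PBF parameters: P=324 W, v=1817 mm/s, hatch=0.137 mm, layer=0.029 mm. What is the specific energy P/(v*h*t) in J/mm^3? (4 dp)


Build rate = 1817 * 0.137 * 0.029 = 7.218941 mm^3/s
SE = 324 / 7.218941 = 44.8819 J/mm^3
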